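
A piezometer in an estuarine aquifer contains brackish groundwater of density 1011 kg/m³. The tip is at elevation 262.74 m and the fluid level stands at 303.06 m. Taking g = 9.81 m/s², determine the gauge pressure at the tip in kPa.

P ≈ 400 kPa

Pressure head ψ = h − z = 303.06 − 262.74 = 40.32 m.
P = ρgψ = 1011 × 9.81 × 40.32 = 399890 Pa ≈ 400 kPa.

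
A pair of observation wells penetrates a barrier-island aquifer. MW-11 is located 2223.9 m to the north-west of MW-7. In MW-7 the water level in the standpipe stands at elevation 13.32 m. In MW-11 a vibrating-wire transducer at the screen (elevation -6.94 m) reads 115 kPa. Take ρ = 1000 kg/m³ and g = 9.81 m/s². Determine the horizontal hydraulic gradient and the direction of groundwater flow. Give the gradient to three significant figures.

Total head at MW-7: h = 13.32 m (water level in the piezometer is the total head).
Pressure head at MW-11: ψ = P/(ρg) = 115×1000 / (1000 × 9.81) = 11.72 m.
Total head at MW-11: h = z + ψ = -6.94 + 11.72 = 4.78 m.
Head difference: h(MW-7) − h(MW-11) = 13.32 − 4.78 = 8.54 m.
Hydraulic gradient: i = |Δh| / L = 8.54 / 2223.9 = 0.00384.
Flow is from higher to lower head: from MW-7 toward MW-11, i.e. toward the north-west.

i ≈ 0.00384; groundwater flows toward the north-west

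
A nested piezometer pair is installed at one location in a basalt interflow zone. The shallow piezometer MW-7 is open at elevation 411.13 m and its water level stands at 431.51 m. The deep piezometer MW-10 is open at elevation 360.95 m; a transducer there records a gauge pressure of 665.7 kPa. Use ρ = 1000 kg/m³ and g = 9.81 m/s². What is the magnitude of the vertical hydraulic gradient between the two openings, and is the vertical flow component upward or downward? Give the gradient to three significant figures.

Total head at MW-7: h = 431.51 m (water level in the standpipe).
Pressure head at MW-10: ψ = P/(ρg) = 665.7×1000 / (1000 × 9.81) = 67.86 m.
Total head at MW-10: h = z + ψ = 360.95 + 67.86 = 428.81 m.
Δh = h(MW-7) − h(MW-10) = 431.51 − 428.81 = 2.70 m.
Vertical separation Δz = 411.13 − 360.95 = 50.18 m.
|i_v| = |Δh| / Δz = 2.70 / 50.18 = 0.0538.
Head is higher in the shallow piezometer, so vertical flow is downward (recharge condition).

|i_v| ≈ 0.0538; vertical flow is downward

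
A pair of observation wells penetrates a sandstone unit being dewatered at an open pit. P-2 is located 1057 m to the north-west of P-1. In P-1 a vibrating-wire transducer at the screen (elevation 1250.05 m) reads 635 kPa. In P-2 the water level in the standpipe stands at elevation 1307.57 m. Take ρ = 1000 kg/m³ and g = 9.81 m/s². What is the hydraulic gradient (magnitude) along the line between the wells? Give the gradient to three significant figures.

Pressure head at P-1: ψ = P/(ρg) = 635×1000 / (1000 × 9.81) = 64.73 m.
Total head at P-1: h = z + ψ = 1250.05 + 64.73 = 1314.78 m.
Total head at P-2: h = 1307.57 m (water level in the piezometer is the total head).
Head difference: h(P-1) − h(P-2) = 1314.78 − 1307.57 = 7.21 m.
Hydraulic gradient: i = |Δh| / L = 7.21 / 1057 = 0.00682.

i ≈ 0.00682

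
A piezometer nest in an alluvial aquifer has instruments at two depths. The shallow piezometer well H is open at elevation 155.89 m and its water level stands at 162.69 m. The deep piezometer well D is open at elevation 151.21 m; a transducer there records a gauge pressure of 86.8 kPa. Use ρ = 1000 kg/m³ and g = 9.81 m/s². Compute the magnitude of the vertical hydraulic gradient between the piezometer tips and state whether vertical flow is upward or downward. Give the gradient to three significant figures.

|i_v| ≈ 0.562; vertical flow is downward

Total head at well H: h = 162.69 m (water level in the standpipe).
Pressure head at well D: ψ = P/(ρg) = 86.8×1000 / (1000 × 9.81) = 8.85 m.
Total head at well D: h = z + ψ = 151.21 + 8.85 = 160.06 m.
Δh = h(well H) − h(well D) = 162.69 − 160.06 = 2.63 m.
Vertical separation Δz = 155.89 − 151.21 = 4.68 m.
|i_v| = |Δh| / Δz = 2.63 / 4.68 = 0.562.
Head is higher in the shallow piezometer, so vertical flow is downward (recharge condition).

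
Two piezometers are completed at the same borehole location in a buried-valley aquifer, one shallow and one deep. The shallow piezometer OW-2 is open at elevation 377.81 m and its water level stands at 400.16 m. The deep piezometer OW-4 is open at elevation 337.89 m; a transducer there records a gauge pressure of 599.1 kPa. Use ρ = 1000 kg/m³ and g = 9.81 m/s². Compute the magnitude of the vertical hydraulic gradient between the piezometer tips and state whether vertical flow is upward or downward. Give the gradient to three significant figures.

|i_v| ≈ 0.0301; vertical flow is downward

Total head at OW-2: h = 400.16 m (water level in the standpipe).
Pressure head at OW-4: ψ = P/(ρg) = 599.1×1000 / (1000 × 9.81) = 61.07 m.
Total head at OW-4: h = z + ψ = 337.89 + 61.07 = 398.96 m.
Δh = h(OW-2) − h(OW-4) = 400.16 − 398.96 = 1.20 m.
Vertical separation Δz = 377.81 − 337.89 = 39.92 m.
|i_v| = |Δh| / Δz = 1.20 / 39.92 = 0.0301.
Head is higher in the shallow piezometer, so vertical flow is downward (recharge condition).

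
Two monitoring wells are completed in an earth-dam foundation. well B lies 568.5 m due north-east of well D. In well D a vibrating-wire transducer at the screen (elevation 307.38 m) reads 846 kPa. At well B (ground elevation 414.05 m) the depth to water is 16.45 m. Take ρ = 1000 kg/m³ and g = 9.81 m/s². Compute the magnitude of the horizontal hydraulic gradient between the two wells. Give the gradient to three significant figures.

i ≈ 0.00700

Pressure head at well D: ψ = P/(ρg) = 846×1000 / (1000 × 9.81) = 86.24 m.
Total head at well D: h = z + ψ = 307.38 + 86.24 = 393.62 m.
Total head at well B: h = 414.05 − 16.45 = 397.60 m.
Head difference: h(well D) − h(well B) = 393.62 − 397.60 = -3.98 m.
Hydraulic gradient: i = |Δh| / L = 3.98 / 568.5 = 0.00700.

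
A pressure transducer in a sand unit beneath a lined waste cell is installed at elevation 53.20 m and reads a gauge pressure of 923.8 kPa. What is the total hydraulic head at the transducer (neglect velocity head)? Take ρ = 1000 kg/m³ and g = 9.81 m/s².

ψ = P/(ρg) = 923.8×1000 / (1000 × 9.81) = 94.17 m.
h = z + ψ = 53.20 + 94.17 = 147.37 m.

h ≈ 147.37 m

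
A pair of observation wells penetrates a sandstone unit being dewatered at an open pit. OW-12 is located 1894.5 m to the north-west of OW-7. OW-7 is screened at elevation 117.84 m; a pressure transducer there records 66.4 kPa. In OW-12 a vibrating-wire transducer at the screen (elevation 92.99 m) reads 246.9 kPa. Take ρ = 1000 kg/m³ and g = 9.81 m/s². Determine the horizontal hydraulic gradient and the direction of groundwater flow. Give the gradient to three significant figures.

i ≈ 0.00340; groundwater flows toward the north-west

Pressure head at OW-7: ψ = P/(ρg) = 66.4×1000 / (1000 × 9.81) = 6.77 m.
Total head at OW-7: h = z + ψ = 117.84 + 6.77 = 124.61 m.
Pressure head at OW-12: ψ = P/(ρg) = 246.9×1000 / (1000 × 9.81) = 25.17 m.
Total head at OW-12: h = z + ψ = 92.99 + 25.17 = 118.16 m.
Head difference: h(OW-7) − h(OW-12) = 124.61 − 118.16 = 6.45 m.
Hydraulic gradient: i = |Δh| / L = 6.45 / 1894.5 = 0.00340.
Flow is from higher to lower head: from OW-7 toward OW-12, i.e. toward the north-west.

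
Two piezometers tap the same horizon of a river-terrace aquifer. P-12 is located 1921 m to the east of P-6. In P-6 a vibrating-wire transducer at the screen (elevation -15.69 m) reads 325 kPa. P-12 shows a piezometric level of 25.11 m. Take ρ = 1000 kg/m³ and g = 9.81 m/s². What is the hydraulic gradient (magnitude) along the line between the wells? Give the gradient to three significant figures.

i ≈ 0.00399

Pressure head at P-6: ψ = P/(ρg) = 325×1000 / (1000 × 9.81) = 33.13 m.
Total head at P-6: h = z + ψ = -15.69 + 33.13 = 17.44 m.
Total head at P-12: h = 25.11 m (water level in the piezometer is the total head).
Head difference: h(P-6) − h(P-12) = 17.44 − 25.11 = -7.67 m.
Hydraulic gradient: i = |Δh| / L = 7.67 / 1921 = 0.00399.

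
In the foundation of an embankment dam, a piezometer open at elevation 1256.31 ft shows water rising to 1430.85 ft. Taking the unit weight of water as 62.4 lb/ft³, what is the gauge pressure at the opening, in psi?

P ≈ 75.6 psi

Pressure head ψ = h − z = 1430.85 − 1256.31 = 174.54 ft.
P = γ·ψ / 144 = 62.4 × 174.54 / 144 = 75.6 psi.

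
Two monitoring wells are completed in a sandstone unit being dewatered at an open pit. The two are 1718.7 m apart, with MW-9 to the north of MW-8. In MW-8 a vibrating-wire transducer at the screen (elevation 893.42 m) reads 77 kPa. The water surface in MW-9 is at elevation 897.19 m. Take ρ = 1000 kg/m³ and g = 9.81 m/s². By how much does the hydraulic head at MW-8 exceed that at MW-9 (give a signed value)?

Pressure head at MW-8: ψ = P/(ρg) = 77×1000 / (1000 × 9.81) = 7.85 m.
Total head at MW-8: h = z + ψ = 893.42 + 7.85 = 901.27 m.
Total head at MW-9: h = 897.19 m (water level in the piezometer is the total head).
Head difference: h(MW-8) − h(MW-9) = 901.27 − 897.19 = 4.08 m.

Δh ≈ 4.08 m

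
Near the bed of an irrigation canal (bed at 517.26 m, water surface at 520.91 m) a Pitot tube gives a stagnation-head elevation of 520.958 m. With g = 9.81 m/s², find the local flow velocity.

Near the bed, under hydrostatic conditions, the piezometric head (z + ψ) equals the free-surface elevation, 520.91 m.
Velocity head = total − piezometric = 520.958 − 520.91 = 0.048 m.
v = √(2g·h_v) = √(2 × 9.81 × 0.048) = 0.970 m/s.

v ≈ 0.970 m/s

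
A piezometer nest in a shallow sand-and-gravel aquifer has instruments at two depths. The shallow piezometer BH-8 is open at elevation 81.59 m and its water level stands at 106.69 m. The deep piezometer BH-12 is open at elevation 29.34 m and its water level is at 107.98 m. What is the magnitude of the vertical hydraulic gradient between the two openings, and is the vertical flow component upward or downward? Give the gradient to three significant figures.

Total head at BH-8: h = 106.69 m (water level in the standpipe).
Total head at BH-12: h = 107.98 m.
Δh = h(BH-8) − h(BH-12) = 106.69 − 107.98 = -1.29 m.
Vertical separation Δz = 81.59 − 29.34 = 52.25 m.
|i_v| = |Δh| / Δz = 1.29 / 52.25 = 0.0247.
Head is higher in the deep piezometer, so vertical flow is upward (discharge condition).

|i_v| ≈ 0.0247; vertical flow is upward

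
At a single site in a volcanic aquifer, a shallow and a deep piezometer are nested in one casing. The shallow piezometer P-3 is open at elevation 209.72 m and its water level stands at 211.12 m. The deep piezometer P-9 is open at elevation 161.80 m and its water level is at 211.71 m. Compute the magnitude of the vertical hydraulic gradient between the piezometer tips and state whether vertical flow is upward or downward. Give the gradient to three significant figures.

Total head at P-3: h = 211.12 m (water level in the standpipe).
Total head at P-9: h = 211.71 m.
Δh = h(P-3) − h(P-9) = 211.12 − 211.71 = -0.59 m.
Vertical separation Δz = 209.72 − 161.80 = 47.92 m.
|i_v| = |Δh| / Δz = 0.59 / 47.92 = 0.0123.
Head is higher in the deep piezometer, so vertical flow is upward (discharge condition).

|i_v| ≈ 0.0123; vertical flow is upward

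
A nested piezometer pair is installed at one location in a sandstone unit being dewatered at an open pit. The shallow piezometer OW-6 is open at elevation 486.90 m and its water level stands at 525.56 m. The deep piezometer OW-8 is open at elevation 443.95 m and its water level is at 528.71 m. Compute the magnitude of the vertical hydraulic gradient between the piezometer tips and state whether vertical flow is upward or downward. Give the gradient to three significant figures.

Total head at OW-6: h = 525.56 m (water level in the standpipe).
Total head at OW-8: h = 528.71 m.
Δh = h(OW-6) − h(OW-8) = 525.56 − 528.71 = -3.15 m.
Vertical separation Δz = 486.90 − 443.95 = 42.95 m.
|i_v| = |Δh| / Δz = 3.15 / 42.95 = 0.0733.
Head is higher in the deep piezometer, so vertical flow is upward (discharge condition).

|i_v| ≈ 0.0733; vertical flow is upward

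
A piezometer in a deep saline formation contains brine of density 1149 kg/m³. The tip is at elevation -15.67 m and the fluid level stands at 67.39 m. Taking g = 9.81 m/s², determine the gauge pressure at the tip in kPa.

Pressure head ψ = h − z = 67.39 − (-15.67) = 83.06 m.
P = ρgψ = 1149 × 9.81 × 83.06 = 936227 Pa ≈ 936 kPa.

P ≈ 936 kPa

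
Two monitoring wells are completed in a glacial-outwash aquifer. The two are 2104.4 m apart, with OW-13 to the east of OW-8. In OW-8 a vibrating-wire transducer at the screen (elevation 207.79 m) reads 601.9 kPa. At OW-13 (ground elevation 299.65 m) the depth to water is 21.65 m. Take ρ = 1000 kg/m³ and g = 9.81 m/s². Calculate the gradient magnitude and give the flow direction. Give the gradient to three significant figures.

i ≈ 0.00421; groundwater flows toward the west

Pressure head at OW-8: ψ = P/(ρg) = 601.9×1000 / (1000 × 9.81) = 61.36 m.
Total head at OW-8: h = z + ψ = 207.79 + 61.36 = 269.15 m.
Total head at OW-13: h = 299.65 − 21.65 = 278.00 m.
Head difference: h(OW-8) − h(OW-13) = 269.15 − 278.00 = -8.85 m.
Hydraulic gradient: i = |Δh| / L = 8.85 / 2104.4 = 0.00421.
Flow is from higher to lower head: from OW-13 toward OW-8, i.e. toward the west.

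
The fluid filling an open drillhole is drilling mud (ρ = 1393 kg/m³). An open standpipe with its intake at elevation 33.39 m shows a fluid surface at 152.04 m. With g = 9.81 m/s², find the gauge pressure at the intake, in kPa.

P ≈ 1620 kPa

Pressure head ψ = h − z = 152.04 − 33.39 = 118.65 m.
P = ρgψ = 1393 × 9.81 × 118.65 = 1621391 Pa ≈ 1620 kPa.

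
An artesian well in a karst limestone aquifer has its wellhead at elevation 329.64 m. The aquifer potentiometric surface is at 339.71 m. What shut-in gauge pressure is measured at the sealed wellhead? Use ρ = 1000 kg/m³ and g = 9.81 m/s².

Head above the cap: Δh = 339.71 − 329.64 = 10.07 m.
P = ρgΔh = 1000 × 9.81 × 10.07 = 98787 Pa ≈ 98.8 kPa.

P ≈ 98.8 kPa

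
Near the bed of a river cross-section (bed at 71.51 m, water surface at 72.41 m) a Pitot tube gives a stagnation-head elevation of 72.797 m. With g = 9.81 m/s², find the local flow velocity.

Near the bed, under hydrostatic conditions, the piezometric head (z + ψ) equals the free-surface elevation, 72.41 m.
Velocity head = total − piezometric = 72.797 − 72.41 = 0.387 m.
v = √(2g·h_v) = √(2 × 9.81 × 0.387) = 2.76 m/s.

v ≈ 2.76 m/s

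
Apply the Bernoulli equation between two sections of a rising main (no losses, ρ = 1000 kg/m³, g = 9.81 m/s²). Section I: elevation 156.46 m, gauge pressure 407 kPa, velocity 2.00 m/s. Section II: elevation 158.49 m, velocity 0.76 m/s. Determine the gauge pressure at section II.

Pressure head at I: ψ₁ = P₁/(ρg) = 407×1000 / (1000 × 9.81) = 41.49 m.
Velocity heads: v₁²/2g = 2.00²/19.62 = 0.204 m; v₂²/2g = 0.76²/19.62 = 0.029 m.
Total head H = z₁ + ψ₁ + v₁²/2g = 156.46 + 41.49 + 0.204 = 198.15 m.
ψ₂ = H − z₂ − v₂²/2g = 198.15 − 158.49 − 0.029 = 39.63 m.
P₂ = ρgψ₂ = 1000 × 9.81 × 39.63 ≈ 389 kPa.

P₂ ≈ 389 kPa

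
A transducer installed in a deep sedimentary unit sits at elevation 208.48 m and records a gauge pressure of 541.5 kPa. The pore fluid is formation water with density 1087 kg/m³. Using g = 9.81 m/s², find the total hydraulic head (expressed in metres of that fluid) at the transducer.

ψ = P/(ρg) = 541.5×1000 / (1087 × 9.81) = 50.78 m.
h = z + ψ = 208.48 + 50.78 = 259.26 m.

h ≈ 259.26 m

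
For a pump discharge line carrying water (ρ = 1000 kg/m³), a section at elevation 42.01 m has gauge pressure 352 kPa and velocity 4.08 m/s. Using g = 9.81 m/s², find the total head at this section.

Pressure head ψ = P/(ρg) = 352×1000 / (1000 × 9.81) = 35.88 m.
Velocity head = v²/(2g) = 4.08² / (2 × 9.81) = 0.848 m.
h = z + ψ + v²/(2g) = 42.01 + 35.88 + 0.848 = 78.74 m.

h ≈ 78.74 m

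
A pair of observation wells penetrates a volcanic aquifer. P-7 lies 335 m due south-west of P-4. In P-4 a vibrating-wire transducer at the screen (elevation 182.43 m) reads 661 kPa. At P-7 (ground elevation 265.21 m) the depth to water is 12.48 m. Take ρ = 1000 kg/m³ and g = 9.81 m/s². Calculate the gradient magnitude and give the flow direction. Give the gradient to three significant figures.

i ≈ 0.00872; groundwater flows toward the north-east

Pressure head at P-4: ψ = P/(ρg) = 661×1000 / (1000 × 9.81) = 67.38 m.
Total head at P-4: h = z + ψ = 182.43 + 67.38 = 249.81 m.
Total head at P-7: h = 265.21 − 12.48 = 252.73 m.
Head difference: h(P-4) − h(P-7) = 249.81 − 252.73 = -2.92 m.
Hydraulic gradient: i = |Δh| / L = 2.92 / 335 = 0.00872.
Flow is from higher to lower head: from P-7 toward P-4, i.e. toward the north-east.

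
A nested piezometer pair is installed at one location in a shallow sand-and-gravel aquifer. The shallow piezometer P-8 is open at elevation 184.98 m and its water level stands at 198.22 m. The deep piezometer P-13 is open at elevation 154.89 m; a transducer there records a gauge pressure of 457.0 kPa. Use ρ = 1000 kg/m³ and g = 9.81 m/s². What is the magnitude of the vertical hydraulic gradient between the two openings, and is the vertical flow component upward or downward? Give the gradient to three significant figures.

Total head at P-8: h = 198.22 m (water level in the standpipe).
Pressure head at P-13: ψ = P/(ρg) = 457.0×1000 / (1000 × 9.81) = 46.59 m.
Total head at P-13: h = z + ψ = 154.89 + 46.59 = 201.48 m.
Δh = h(P-8) − h(P-13) = 198.22 − 201.48 = -3.26 m.
Vertical separation Δz = 184.98 − 154.89 = 30.09 m.
|i_v| = |Δh| / Δz = 3.26 / 30.09 = 0.108.
Head is higher in the deep piezometer, so vertical flow is upward (discharge condition).

|i_v| ≈ 0.108; vertical flow is upward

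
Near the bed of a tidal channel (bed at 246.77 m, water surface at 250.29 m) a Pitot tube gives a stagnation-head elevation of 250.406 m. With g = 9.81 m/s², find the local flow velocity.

Near the bed, under hydrostatic conditions, the piezometric head (z + ψ) equals the free-surface elevation, 250.29 m.
Velocity head = total − piezometric = 250.406 − 250.29 = 0.116 m.
v = √(2g·h_v) = √(2 × 9.81 × 0.116) = 1.51 m/s.

v ≈ 1.51 m/s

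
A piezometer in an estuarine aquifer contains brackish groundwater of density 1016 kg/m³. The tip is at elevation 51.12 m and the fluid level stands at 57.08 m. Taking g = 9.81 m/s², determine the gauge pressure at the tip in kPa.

Pressure head ψ = h − z = 57.08 − 51.12 = 5.96 m.
P = ρgψ = 1016 × 9.81 × 5.96 = 59403 Pa ≈ 59.4 kPa.

P ≈ 59.4 kPa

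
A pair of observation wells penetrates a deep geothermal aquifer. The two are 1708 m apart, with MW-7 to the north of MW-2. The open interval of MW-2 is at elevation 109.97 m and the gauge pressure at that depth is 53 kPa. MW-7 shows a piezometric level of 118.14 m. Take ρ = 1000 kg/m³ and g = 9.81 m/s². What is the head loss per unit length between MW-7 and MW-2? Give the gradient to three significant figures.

i ≈ 0.00162 m/m

Pressure head at MW-2: ψ = P/(ρg) = 53×1000 / (1000 × 9.81) = 5.40 m.
Total head at MW-2: h = z + ψ = 109.97 + 5.40 = 115.37 m.
Total head at MW-7: h = 118.14 m (water level in the piezometer is the total head).
Head difference: h(MW-2) − h(MW-7) = 115.37 − 118.14 = -2.77 m.
Hydraulic gradient: i = |Δh| / L = 2.77 / 1708 = 0.00162.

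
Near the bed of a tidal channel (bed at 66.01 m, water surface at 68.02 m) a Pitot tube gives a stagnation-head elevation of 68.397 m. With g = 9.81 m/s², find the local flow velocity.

v ≈ 2.72 m/s

Near the bed, under hydrostatic conditions, the piezometric head (z + ψ) equals the free-surface elevation, 68.02 m.
Velocity head = total − piezometric = 68.397 − 68.02 = 0.377 m.
v = √(2g·h_v) = √(2 × 9.81 × 0.377) = 2.72 m/s.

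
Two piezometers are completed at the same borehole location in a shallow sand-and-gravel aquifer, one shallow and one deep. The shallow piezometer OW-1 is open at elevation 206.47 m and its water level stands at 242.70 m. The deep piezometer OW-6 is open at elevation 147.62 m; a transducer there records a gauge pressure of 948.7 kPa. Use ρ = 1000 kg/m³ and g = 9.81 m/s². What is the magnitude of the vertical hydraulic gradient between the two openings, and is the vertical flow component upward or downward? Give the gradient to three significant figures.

Total head at OW-1: h = 242.70 m (water level in the standpipe).
Pressure head at OW-6: ψ = P/(ρg) = 948.7×1000 / (1000 × 9.81) = 96.71 m.
Total head at OW-6: h = z + ψ = 147.62 + 96.71 = 244.33 m.
Δh = h(OW-1) − h(OW-6) = 242.70 − 244.33 = -1.63 m.
Vertical separation Δz = 206.47 − 147.62 = 58.85 m.
|i_v| = |Δh| / Δz = 1.63 / 58.85 = 0.0277.
Head is higher in the deep piezometer, so vertical flow is upward (discharge condition).

|i_v| ≈ 0.0277; vertical flow is upward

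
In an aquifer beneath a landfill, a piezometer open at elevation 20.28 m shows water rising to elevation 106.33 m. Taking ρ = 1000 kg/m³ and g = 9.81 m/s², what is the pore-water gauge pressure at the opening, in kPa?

P ≈ 844 kPa

Pressure head ψ = h − z = 106.33 − 20.28 = 86.05 m.
P = ρgψ = 1000 × 9.81 × 86.05 = 844150 Pa ≈ 844 kPa.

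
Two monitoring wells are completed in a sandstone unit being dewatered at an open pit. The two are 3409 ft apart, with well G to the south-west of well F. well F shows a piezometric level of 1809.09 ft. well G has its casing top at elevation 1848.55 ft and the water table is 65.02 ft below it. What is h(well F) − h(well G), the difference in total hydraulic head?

Δh ≈ 25.56 ft

Total head at well F: h = 1809.09 ft (water level in the piezometer is the total head).
Total head at well G: h = 1848.55 − 65.02 = 1783.53 ft.
Head difference: h(well F) − h(well G) = 1809.09 − 1783.53 = 25.56 ft.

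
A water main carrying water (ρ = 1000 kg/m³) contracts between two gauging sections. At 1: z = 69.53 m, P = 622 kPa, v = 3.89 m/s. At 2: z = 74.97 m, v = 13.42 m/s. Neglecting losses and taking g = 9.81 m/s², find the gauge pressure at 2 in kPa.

Pressure head at 1: ψ₁ = P₁/(ρg) = 622×1000 / (1000 × 9.81) = 63.40 m.
Velocity heads: v₁²/2g = 3.89²/19.62 = 0.771 m; v₂²/2g = 13.42²/19.62 = 9.179 m.
Total head H = z₁ + ψ₁ + v₁²/2g = 69.53 + 63.40 + 0.771 = 133.70 m.
ψ₂ = H − z₂ − v₂²/2g = 133.70 − 74.97 − 9.179 = 49.55 m.
P₂ = ρgψ₂ = 1000 × 9.81 × 49.55 ≈ 486 kPa.

P₂ ≈ 486 kPa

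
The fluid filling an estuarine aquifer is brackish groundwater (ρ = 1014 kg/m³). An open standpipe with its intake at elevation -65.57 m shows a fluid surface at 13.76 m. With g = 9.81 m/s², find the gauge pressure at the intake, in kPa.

P ≈ 789 kPa

Pressure head ψ = h − z = 13.76 − (-65.57) = 79.33 m.
P = ρgψ = 1014 × 9.81 × 79.33 = 789122 Pa ≈ 789 kPa.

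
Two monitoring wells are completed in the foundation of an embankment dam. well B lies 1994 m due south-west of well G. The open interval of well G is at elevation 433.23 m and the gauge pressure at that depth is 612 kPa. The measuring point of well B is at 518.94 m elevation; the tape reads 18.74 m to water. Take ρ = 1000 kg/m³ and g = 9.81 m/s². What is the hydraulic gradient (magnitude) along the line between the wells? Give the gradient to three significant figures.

Pressure head at well G: ψ = P/(ρg) = 612×1000 / (1000 × 9.81) = 62.39 m.
Total head at well G: h = z + ψ = 433.23 + 62.39 = 495.62 m.
Total head at well B: h = 518.94 − 18.74 = 500.20 m.
Head difference: h(well G) − h(well B) = 495.62 − 500.20 = -4.58 m.
Hydraulic gradient: i = |Δh| / L = 4.58 / 1994 = 0.00230.

i ≈ 0.00230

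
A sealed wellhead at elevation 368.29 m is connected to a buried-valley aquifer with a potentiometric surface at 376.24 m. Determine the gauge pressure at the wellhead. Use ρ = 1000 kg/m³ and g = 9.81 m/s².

P ≈ 78.0 kPa

Head above the cap: Δh = 376.24 − 368.29 = 7.95 m.
P = ρgΔh = 1000 × 9.81 × 7.95 = 77990 Pa ≈ 78.0 kPa.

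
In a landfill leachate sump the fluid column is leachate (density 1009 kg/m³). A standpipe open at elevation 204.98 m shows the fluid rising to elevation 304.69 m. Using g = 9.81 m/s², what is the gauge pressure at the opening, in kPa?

Pressure head ψ = h − z = 304.69 − 204.98 = 99.71 m.
P = ρgψ = 1009 × 9.81 × 99.71 = 986958 Pa ≈ 987 kPa.

P ≈ 987 kPa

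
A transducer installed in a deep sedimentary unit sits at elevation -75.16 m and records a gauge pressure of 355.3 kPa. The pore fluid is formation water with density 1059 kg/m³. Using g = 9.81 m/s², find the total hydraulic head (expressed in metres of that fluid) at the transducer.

ψ = P/(ρg) = 355.3×1000 / (1059 × 9.81) = 34.20 m.
h = z + ψ = -75.16 + 34.20 = -40.96 m.

h ≈ -40.96 m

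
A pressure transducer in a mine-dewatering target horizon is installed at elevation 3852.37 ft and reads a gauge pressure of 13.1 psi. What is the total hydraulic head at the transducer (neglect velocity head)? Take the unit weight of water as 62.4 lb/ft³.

h ≈ 3882.60 ft

ψ = 144·P/γ = 144 × 13.1 / 62.4 = 30.23 ft.
h = z + ψ = 3852.37 + 30.23 = 3882.60 ft.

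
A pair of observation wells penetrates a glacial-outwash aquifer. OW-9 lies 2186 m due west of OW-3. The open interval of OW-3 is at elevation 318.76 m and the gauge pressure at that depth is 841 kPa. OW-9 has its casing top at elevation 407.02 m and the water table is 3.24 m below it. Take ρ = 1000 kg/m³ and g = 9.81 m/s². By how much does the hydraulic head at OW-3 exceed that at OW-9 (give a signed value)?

Pressure head at OW-3: ψ = P/(ρg) = 841×1000 / (1000 × 9.81) = 85.73 m.
Total head at OW-3: h = z + ψ = 318.76 + 85.73 = 404.49 m.
Total head at OW-9: h = 407.02 − 3.24 = 403.78 m.
Head difference: h(OW-3) − h(OW-9) = 404.49 − 403.78 = 0.71 m.

Δh ≈ 0.71 m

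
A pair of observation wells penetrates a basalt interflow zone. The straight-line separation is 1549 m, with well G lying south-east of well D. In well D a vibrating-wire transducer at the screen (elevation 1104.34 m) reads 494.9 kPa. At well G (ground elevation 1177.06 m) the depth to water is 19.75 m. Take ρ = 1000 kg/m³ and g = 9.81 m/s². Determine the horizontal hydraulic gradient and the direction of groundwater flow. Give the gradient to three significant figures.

i ≈ 0.00163; groundwater flows toward the north-west

Pressure head at well D: ψ = P/(ρg) = 494.9×1000 / (1000 × 9.81) = 50.45 m.
Total head at well D: h = z + ψ = 1104.34 + 50.45 = 1154.79 m.
Total head at well G: h = 1177.06 − 19.75 = 1157.31 m.
Head difference: h(well D) − h(well G) = 1154.79 − 1157.31 = -2.52 m.
Hydraulic gradient: i = |Δh| / L = 2.52 / 1549 = 0.00163.
Flow is from higher to lower head: from well G toward well D, i.e. toward the north-west.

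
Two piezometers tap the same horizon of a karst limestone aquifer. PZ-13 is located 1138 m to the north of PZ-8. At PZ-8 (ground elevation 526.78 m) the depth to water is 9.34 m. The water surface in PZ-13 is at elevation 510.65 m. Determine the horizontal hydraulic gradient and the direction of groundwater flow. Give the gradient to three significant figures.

i ≈ 0.00597; groundwater flows toward the north

Total head at PZ-8: h = 526.78 − 9.34 = 517.44 m.
Total head at PZ-13: h = 510.65 m (water level in the piezometer is the total head).
Head difference: h(PZ-8) − h(PZ-13) = 517.44 − 510.65 = 6.79 m.
Hydraulic gradient: i = |Δh| / L = 6.79 / 1138 = 0.00597.
Flow is from higher to lower head: from PZ-8 toward PZ-13, i.e. toward the north.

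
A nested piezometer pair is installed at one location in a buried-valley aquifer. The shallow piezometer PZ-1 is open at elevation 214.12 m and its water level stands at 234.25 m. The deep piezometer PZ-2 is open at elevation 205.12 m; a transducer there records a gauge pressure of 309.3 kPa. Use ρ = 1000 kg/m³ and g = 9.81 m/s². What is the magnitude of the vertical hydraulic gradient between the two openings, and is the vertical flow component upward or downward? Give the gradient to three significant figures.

|i_v| ≈ 0.267; vertical flow is upward

Total head at PZ-1: h = 234.25 m (water level in the standpipe).
Pressure head at PZ-2: ψ = P/(ρg) = 309.3×1000 / (1000 × 9.81) = 31.53 m.
Total head at PZ-2: h = z + ψ = 205.12 + 31.53 = 236.65 m.
Δh = h(PZ-1) − h(PZ-2) = 234.25 − 236.65 = -2.40 m.
Vertical separation Δz = 214.12 − 205.12 = 9.00 m.
|i_v| = |Δh| / Δz = 2.40 / 9.00 = 0.267.
Head is higher in the deep piezometer, so vertical flow is upward (discharge condition).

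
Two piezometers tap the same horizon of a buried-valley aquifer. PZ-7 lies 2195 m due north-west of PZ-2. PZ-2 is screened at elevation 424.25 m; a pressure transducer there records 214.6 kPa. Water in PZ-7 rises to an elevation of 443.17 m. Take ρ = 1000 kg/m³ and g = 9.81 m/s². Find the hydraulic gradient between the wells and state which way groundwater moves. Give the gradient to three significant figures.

i ≈ 0.00135; groundwater flows toward the north-west

Pressure head at PZ-2: ψ = P/(ρg) = 214.6×1000 / (1000 × 9.81) = 21.88 m.
Total head at PZ-2: h = z + ψ = 424.25 + 21.88 = 446.13 m.
Total head at PZ-7: h = 443.17 m (water level in the piezometer is the total head).
Head difference: h(PZ-2) − h(PZ-7) = 446.13 − 443.17 = 2.96 m.
Hydraulic gradient: i = |Δh| / L = 2.96 / 2195 = 0.00135.
Flow is from higher to lower head: from PZ-2 toward PZ-7, i.e. toward the north-west.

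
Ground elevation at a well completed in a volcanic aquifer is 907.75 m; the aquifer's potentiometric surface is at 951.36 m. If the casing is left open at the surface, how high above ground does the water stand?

≈ 43.61 m above ground

Water rises to the potentiometric surface, so the rise above ground = 951.36 − 907.75 = 43.61 m.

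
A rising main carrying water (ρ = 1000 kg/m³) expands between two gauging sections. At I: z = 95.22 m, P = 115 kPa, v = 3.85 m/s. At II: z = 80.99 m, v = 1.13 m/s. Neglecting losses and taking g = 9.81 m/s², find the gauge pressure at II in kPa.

P₂ ≈ 261 kPa

Pressure head at I: ψ₁ = P₁/(ρg) = 115×1000 / (1000 × 9.81) = 11.72 m.
Velocity heads: v₁²/2g = 3.85²/19.62 = 0.755 m; v₂²/2g = 1.13²/19.62 = 0.065 m.
Total head H = z₁ + ψ₁ + v₁²/2g = 95.22 + 11.72 + 0.755 = 107.69 m.
ψ₂ = H − z₂ − v₂²/2g = 107.69 − 80.99 − 0.065 = 26.64 m.
P₂ = ρgψ₂ = 1000 × 9.81 × 26.64 ≈ 261 kPa.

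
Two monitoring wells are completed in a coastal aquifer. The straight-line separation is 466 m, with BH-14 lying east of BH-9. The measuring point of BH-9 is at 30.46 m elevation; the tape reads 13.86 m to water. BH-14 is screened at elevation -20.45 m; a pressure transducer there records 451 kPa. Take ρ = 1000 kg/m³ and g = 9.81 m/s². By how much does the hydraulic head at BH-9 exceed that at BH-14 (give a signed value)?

Total head at BH-9: h = 30.46 − 13.86 = 16.60 m.
Pressure head at BH-14: ψ = P/(ρg) = 451×1000 / (1000 × 9.81) = 45.97 m.
Total head at BH-14: h = z + ψ = -20.45 + 45.97 = 25.52 m.
Head difference: h(BH-9) − h(BH-14) = 16.60 − 25.52 = -8.92 m.

Δh ≈ -8.92 m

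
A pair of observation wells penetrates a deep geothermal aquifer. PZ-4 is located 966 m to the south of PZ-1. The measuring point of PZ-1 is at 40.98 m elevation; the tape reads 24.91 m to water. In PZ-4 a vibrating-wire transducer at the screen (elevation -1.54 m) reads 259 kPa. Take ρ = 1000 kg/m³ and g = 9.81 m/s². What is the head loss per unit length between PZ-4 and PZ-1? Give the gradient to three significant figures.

i ≈ 0.00910 m/m

Total head at PZ-1: h = 40.98 − 24.91 = 16.07 m.
Pressure head at PZ-4: ψ = P/(ρg) = 259×1000 / (1000 × 9.81) = 26.40 m.
Total head at PZ-4: h = z + ψ = -1.54 + 26.40 = 24.86 m.
Head difference: h(PZ-1) − h(PZ-4) = 16.07 − 24.86 = -8.79 m.
Hydraulic gradient: i = |Δh| / L = 8.79 / 966 = 0.00910.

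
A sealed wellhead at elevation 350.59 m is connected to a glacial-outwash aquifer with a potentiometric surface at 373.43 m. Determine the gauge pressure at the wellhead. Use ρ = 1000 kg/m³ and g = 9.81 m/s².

Head above the cap: Δh = 373.43 − 350.59 = 22.84 m.
P = ρgΔh = 1000 × 9.81 × 22.84 = 224060 Pa ≈ 224 kPa.

P ≈ 224 kPa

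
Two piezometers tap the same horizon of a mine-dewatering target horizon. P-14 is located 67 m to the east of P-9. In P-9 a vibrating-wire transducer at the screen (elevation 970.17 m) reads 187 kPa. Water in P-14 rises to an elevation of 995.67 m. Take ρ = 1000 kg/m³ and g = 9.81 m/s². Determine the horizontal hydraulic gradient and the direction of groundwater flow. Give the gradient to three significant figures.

Pressure head at P-9: ψ = P/(ρg) = 187×1000 / (1000 × 9.81) = 19.06 m.
Total head at P-9: h = z + ψ = 970.17 + 19.06 = 989.23 m.
Total head at P-14: h = 995.67 m (water level in the piezometer is the total head).
Head difference: h(P-9) − h(P-14) = 989.23 − 995.67 = -6.44 m.
Hydraulic gradient: i = |Δh| / L = 6.44 / 67 = 0.0961.
Flow is from higher to lower head: from P-14 toward P-9, i.e. toward the west.

i ≈ 0.0961; groundwater flows toward the west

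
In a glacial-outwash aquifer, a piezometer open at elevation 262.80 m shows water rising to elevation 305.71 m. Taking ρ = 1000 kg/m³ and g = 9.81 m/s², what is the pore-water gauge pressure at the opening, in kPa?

P ≈ 421 kPa

Pressure head ψ = h − z = 305.71 − 262.80 = 42.91 m.
P = ρgψ = 1000 × 9.81 × 42.91 = 420947 Pa ≈ 421 kPa.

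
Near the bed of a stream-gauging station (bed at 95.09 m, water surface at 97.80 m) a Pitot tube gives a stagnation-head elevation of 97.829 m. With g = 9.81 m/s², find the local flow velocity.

v ≈ 0.754 m/s

Near the bed, under hydrostatic conditions, the piezometric head (z + ψ) equals the free-surface elevation, 97.80 m.
Velocity head = total − piezometric = 97.829 − 97.80 = 0.029 m.
v = √(2g·h_v) = √(2 × 9.81 × 0.029) = 0.754 m/s.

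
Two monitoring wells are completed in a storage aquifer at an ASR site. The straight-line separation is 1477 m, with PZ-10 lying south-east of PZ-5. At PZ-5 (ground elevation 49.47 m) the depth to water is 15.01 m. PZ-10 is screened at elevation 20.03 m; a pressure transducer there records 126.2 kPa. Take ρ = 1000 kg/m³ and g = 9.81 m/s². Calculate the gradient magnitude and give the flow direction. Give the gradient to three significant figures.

Total head at PZ-5: h = 49.47 − 15.01 = 34.46 m.
Pressure head at PZ-10: ψ = P/(ρg) = 126.2×1000 / (1000 × 9.81) = 12.86 m.
Total head at PZ-10: h = z + ψ = 20.03 + 12.86 = 32.89 m.
Head difference: h(PZ-5) − h(PZ-10) = 34.46 − 32.89 = 1.57 m.
Hydraulic gradient: i = |Δh| / L = 1.57 / 1477 = 0.00106.
Flow is from higher to lower head: from PZ-5 toward PZ-10, i.e. toward the south-east.

i ≈ 0.00106; groundwater flows toward the south-east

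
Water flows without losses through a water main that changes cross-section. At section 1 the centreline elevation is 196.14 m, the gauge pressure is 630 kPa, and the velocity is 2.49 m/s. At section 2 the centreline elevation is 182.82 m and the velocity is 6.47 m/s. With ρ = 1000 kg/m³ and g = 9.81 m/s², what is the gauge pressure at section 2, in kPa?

P₂ ≈ 743 kPa

Pressure head at 1: ψ₁ = P₁/(ρg) = 630×1000 / (1000 × 9.81) = 64.22 m.
Velocity heads: v₁²/2g = 2.49²/19.62 = 0.316 m; v₂²/2g = 6.47²/19.62 = 2.134 m.
Total head H = z₁ + ψ₁ + v₁²/2g = 196.14 + 64.22 + 0.316 = 260.68 m.
ψ₂ = H − z₂ − v₂²/2g = 260.68 − 182.82 − 2.134 = 75.73 m.
P₂ = ρgψ₂ = 1000 × 9.81 × 75.73 ≈ 743 kPa.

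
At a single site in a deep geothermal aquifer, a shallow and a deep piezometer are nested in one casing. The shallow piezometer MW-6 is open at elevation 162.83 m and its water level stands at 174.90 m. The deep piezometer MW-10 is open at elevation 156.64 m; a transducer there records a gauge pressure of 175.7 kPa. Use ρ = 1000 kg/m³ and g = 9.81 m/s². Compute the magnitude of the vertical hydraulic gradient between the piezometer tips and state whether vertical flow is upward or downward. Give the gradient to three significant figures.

Total head at MW-6: h = 174.90 m (water level in the standpipe).
Pressure head at MW-10: ψ = P/(ρg) = 175.7×1000 / (1000 × 9.81) = 17.91 m.
Total head at MW-10: h = z + ψ = 156.64 + 17.91 = 174.55 m.
Δh = h(MW-6) − h(MW-10) = 174.90 − 174.55 = 0.35 m.
Vertical separation Δz = 162.83 − 156.64 = 6.19 m.
|i_v| = |Δh| / Δz = 0.35 / 6.19 = 0.0565.
Head is higher in the shallow piezometer, so vertical flow is downward (recharge condition).

|i_v| ≈ 0.0565; vertical flow is downward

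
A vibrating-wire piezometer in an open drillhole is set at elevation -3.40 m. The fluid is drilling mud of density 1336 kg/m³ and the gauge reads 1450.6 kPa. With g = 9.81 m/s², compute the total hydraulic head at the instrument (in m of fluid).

h ≈ 107.28 m

ψ = P/(ρg) = 1450.6×1000 / (1336 × 9.81) = 110.68 m.
h = z + ψ = -3.40 + 110.68 = 107.28 m.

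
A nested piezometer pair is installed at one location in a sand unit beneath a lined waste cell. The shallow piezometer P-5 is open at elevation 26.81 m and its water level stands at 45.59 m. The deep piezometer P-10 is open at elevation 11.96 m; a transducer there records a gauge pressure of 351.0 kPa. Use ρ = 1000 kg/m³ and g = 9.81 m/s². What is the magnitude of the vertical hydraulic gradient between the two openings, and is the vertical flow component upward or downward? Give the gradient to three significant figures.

Total head at P-5: h = 45.59 m (water level in the standpipe).
Pressure head at P-10: ψ = P/(ρg) = 351.0×1000 / (1000 × 9.81) = 35.78 m.
Total head at P-10: h = z + ψ = 11.96 + 35.78 = 47.74 m.
Δh = h(P-5) − h(P-10) = 45.59 − 47.74 = -2.15 m.
Vertical separation Δz = 26.81 − 11.96 = 14.85 m.
|i_v| = |Δh| / Δz = 2.15 / 14.85 = 0.145.
Head is higher in the deep piezometer, so vertical flow is upward (discharge condition).

|i_v| ≈ 0.145; vertical flow is upward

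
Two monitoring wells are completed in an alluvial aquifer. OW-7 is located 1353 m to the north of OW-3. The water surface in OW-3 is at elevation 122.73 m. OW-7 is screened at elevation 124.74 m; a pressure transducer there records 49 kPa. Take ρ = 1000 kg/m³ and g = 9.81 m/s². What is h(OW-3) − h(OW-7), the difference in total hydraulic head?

Δh ≈ -7.00 m

Total head at OW-3: h = 122.73 m (water level in the piezometer is the total head).
Pressure head at OW-7: ψ = P/(ρg) = 49×1000 / (1000 × 9.81) = 4.99 m.
Total head at OW-7: h = z + ψ = 124.74 + 4.99 = 129.73 m.
Head difference: h(OW-3) − h(OW-7) = 122.73 − 129.73 = -7.00 m.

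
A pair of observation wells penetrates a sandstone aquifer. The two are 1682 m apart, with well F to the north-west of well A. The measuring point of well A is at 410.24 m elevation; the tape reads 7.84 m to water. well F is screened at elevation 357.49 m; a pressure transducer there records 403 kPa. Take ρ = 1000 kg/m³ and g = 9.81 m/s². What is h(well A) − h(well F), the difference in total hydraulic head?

Δh ≈ 3.83 m

Total head at well A: h = 410.24 − 7.84 = 402.40 m.
Pressure head at well F: ψ = P/(ρg) = 403×1000 / (1000 × 9.81) = 41.08 m.
Total head at well F: h = z + ψ = 357.49 + 41.08 = 398.57 m.
Head difference: h(well A) − h(well F) = 402.40 − 398.57 = 3.83 m.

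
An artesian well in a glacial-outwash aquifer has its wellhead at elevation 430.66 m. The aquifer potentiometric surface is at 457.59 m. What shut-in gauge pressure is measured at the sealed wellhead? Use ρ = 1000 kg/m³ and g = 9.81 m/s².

Head above the cap: Δh = 457.59 − 430.66 = 26.93 m.
P = ρgΔh = 1000 × 9.81 × 26.93 = 264183 Pa ≈ 264 kPa.

P ≈ 264 kPa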